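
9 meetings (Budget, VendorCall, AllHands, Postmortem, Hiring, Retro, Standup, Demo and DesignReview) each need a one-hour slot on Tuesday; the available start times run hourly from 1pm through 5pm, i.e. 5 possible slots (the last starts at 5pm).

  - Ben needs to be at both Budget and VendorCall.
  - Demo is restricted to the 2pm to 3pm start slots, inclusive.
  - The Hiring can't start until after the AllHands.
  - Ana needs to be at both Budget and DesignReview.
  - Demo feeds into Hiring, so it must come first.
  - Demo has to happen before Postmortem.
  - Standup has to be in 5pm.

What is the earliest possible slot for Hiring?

3pm

Precedence pushes Hiring to at least 3pm.
Hiring at 3pm is achievable: AllHands=1pm; Hiring=3pm; DesignReview=2pm; VendorCall=2pm; Standup=5pm; Demo=2pm; Budget=1pm; Postmortem=3pm; Retro=1pm.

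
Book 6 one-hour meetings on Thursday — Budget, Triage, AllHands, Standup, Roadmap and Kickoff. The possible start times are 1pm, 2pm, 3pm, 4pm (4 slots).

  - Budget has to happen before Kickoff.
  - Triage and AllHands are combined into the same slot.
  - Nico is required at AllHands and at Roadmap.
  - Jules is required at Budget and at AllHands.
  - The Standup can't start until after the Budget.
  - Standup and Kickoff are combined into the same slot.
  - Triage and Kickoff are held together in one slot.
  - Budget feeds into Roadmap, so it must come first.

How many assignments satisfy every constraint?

Splitting on Budget: it can be 1pm (6), 2pm (2). Listing each branch's schedules as (Triage, AllHands, Standup, Roadmap, Kickoff):
Budget=1pm: (2pm,2pm,2pm,3pm,2pm) (2pm,2pm,2pm,4pm,2pm) (3pm,3pm,3pm,2pm,3pm) (3pm,3pm,3pm,4pm,3pm) (4pm,4pm,4pm,2pm,4pm) (4pm,4pm,4pm,3pm,4pm) — 6.
Budget=2pm: (3pm,3pm,3pm,4pm,3pm) (4pm,4pm,4pm,3pm,4pm) — 2.
Summing: 6 + 2 = 8.

8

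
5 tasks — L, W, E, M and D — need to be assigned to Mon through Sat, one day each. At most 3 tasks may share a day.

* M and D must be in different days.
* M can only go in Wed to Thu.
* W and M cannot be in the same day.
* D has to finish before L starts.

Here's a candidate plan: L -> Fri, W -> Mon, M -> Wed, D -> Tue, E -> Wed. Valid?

Yes

M and D must be in different days — holds.
M can only go in Wed to Thu — holds.
D has to finish before L starts — holds.
W and M cannot be in the same day — holds.
At most 3 tasks may share a day — holds.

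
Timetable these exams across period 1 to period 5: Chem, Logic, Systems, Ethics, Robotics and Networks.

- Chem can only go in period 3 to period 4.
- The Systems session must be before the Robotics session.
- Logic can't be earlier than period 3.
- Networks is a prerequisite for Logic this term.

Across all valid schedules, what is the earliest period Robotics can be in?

Precedence pushes Robotics to at least period 2.
Robotics at period 2 is achievable: Ethics in period 1; Networks in period 1; Robotics in period 2; Logic in period 3; Systems in period 1; Chem in period 3.

period 2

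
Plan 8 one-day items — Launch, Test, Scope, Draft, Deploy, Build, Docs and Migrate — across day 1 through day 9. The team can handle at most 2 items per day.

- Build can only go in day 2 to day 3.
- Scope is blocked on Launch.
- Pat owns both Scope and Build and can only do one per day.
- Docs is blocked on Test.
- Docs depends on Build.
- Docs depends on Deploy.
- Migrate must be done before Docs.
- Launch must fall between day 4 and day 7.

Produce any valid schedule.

Launch -> day 4; Build -> day 2; Draft -> day 3; Scope -> day 5; Test -> day 1; Docs -> day 3; Migrate -> day 2; Deploy -> day 1

Checking: Deploy(day 1) before Docs(day 3); Build(day 2) before Docs(day 3); Launch(day 4) before Scope(day 5); Test(day 1) before Docs(day 3); Migrate(day 2) before Docs(day 3); Scope(day 5) != Build(day 2); Build=day 2 in [day 2,day 3]; Launch=day 4 in [day 4,day 7]; max 2 per day (cap 2).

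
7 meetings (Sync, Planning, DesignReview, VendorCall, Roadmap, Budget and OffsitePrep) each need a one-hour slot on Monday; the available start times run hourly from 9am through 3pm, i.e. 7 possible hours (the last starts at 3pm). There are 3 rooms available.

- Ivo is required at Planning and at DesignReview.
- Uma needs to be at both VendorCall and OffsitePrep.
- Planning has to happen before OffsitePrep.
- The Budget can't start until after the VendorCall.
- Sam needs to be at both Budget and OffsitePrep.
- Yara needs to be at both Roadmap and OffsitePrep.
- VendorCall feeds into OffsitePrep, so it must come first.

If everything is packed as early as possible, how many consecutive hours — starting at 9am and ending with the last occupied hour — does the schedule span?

3

The precedence chain requires at least 2 distinct hours.
With at most 3 per hour and 7 meetings, at least 3 hours are needed.
3 works (last occupied hour: 11am): for example DesignReview=10am, Planning=9am, Roadmap=11am, VendorCall=9am, Sync=9am, Budget=11am, OffsitePrep=10am.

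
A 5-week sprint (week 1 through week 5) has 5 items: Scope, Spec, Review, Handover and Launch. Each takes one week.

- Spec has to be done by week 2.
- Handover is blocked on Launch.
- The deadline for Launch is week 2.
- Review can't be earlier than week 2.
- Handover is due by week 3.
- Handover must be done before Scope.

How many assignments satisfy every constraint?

Splitting on Scope: it can be week 3 (8), week 4 (24), week 5 (24). Listing each branch's schedules as (Spec, Review, Handover, Launch) by week number:
Scope=week 3: (1,2,2,1) (1,3,2,1) (1,4,2,1) (1,5,2,1) (2,2,2,1) (2,3,2,1) (2,4,2,1) (2,5,2,1) — 8.
Scope=week 4: (1,2,2,1) (1,2,3,1) (1,2,3,2) (1,3,2,1) (1,3,3,1) (1,3,3,2) (1,4,2,1) (1,4,3,1) (1,4,3,2) (1,5,2,1) (1,5,3,1) (1,5,3,2) (2,2,2,1) (2,2,3,1) (2,2,3,2) (2,3,2,1) (2,3,3,1) (2,3,3,2) (2,4,2,1) (2,4,3,1) (2,4,3,2) (2,5,2,1) (2,5,3,1) (2,5,3,2) — 24.
Scope=week 5: (1,2,2,1) (1,2,3,1) (1,2,3,2) (1,3,2,1) (1,3,3,1) (1,3,3,2) (1,4,2,1) (1,4,3,1) (1,4,3,2) (1,5,2,1) (1,5,3,1) (1,5,3,2) (2,2,2,1) (2,2,3,1) (2,2,3,2) (2,3,2,1) (2,3,3,1) (2,3,3,2) (2,4,2,1) (2,4,3,1) (2,4,3,2) (2,5,2,1) (2,5,3,1) (2,5,3,2) — 24.
Summing: 8 + 24 + 24 = 56.

56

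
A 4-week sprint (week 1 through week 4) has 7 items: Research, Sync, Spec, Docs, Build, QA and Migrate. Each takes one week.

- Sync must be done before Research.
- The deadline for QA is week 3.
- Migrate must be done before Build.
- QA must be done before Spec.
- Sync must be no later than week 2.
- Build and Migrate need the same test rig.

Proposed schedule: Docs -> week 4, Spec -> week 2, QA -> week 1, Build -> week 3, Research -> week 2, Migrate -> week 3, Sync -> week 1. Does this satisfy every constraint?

No. Build and Migrate need the same test rig is not satisfied.

Migrate must be done before Build — violated.
Sync must be no later than week 2 — holds.
Build and Migrate need the same test rig — violated.
QA must be done before Spec — holds.
Sync must be done before Research — holds.
The deadline for QA is week 3 — holds.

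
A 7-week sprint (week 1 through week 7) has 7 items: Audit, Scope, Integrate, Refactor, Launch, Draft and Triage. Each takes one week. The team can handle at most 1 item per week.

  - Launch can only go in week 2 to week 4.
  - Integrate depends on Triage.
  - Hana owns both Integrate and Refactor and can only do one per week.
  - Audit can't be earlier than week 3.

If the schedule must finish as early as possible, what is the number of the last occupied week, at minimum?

7

The precedence chain requires at least 2 distinct weeks.
With at most 1 per week and 7 tasks, at least 7 weeks are needed.
Audit can't be placed before week 3, so the schedule must run through at least week 3.
7 works (last occupied week: week 7): for example Refactor in week 6; Integrate in week 4; Triage in week 1; Scope in week 5; Draft in week 7; Launch in week 2; Audit in week 3.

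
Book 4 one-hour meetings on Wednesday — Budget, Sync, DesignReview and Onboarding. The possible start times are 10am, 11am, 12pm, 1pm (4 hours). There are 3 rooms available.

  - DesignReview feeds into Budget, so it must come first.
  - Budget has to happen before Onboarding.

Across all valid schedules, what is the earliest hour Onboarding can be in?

12pm

Precedence pushes Onboarding to at least 12pm.
Onboarding at 12pm is achievable: Sync=10am, Budget=11am, DesignReview=10am, Onboarding=12pm.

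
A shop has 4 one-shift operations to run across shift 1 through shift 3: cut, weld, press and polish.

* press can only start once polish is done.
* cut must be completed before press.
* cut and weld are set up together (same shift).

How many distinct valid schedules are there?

5

Splitting on cut: it can be shift 1 (3), shift 2 (2). Listing each branch's schedules as (weld, press, polish) by shift number:
cut=shift 1: (1,2,1) (1,3,1) (1,3,2) — 3.
cut=shift 2: (2,3,1) (2,3,2) — 2.
Summing: 3 + 2 = 5.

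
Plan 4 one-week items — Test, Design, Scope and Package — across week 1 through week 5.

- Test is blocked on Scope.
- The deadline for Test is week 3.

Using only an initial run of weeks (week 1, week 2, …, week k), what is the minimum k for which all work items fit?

2

The precedence chain requires at least 2 distinct weeks.
2 works (last occupied week: week 2): for example Design=week 1; Scope=week 1; Package=week 1; Test=week 2.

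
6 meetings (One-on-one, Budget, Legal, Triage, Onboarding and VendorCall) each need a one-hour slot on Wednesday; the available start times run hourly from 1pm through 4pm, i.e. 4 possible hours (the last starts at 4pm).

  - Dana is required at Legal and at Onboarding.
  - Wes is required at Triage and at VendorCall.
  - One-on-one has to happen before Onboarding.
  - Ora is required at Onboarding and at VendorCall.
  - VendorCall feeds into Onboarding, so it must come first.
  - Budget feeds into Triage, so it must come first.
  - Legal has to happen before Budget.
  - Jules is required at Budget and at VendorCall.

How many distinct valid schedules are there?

36

Splitting on One-on-one: it can be 1pm (16), 2pm (13), 3pm (7). Listing each branch's schedules as (Budget, Legal, Triage, Onboarding, VendorCall):
One-on-one=1pm: (2pm,1pm,3pm,2pm,1pm) (2pm,1pm,3pm,3pm,1pm) (2pm,1pm,3pm,4pm,1pm) (2pm,1pm,4pm,2pm,1pm) (2pm,1pm,4pm,3pm,1pm) (2pm,1pm,4pm,4pm,1pm) (2pm,1pm,4pm,4pm,3pm) (3pm,1pm,4pm,2pm,1pm) (3pm,1pm,4pm,3pm,1pm) (3pm,1pm,4pm,3pm,2pm) (3pm,1pm,4pm,4pm,1pm) (3pm,1pm,4pm,4pm,2pm) (3pm,2pm,4pm,3pm,1pm) (3pm,2pm,4pm,3pm,2pm) (3pm,2pm,4pm,4pm,1pm) (3pm,2pm,4pm,4pm,2pm) — 16.
One-on-one=2pm: (2pm,1pm,3pm,3pm,1pm) (2pm,1pm,3pm,4pm,1pm) (2pm,1pm,4pm,3pm,1pm) (2pm,1pm,4pm,4pm,1pm) (2pm,1pm,4pm,4pm,3pm) (3pm,1pm,4pm,3pm,1pm) (3pm,1pm,4pm,3pm,2pm) (3pm,1pm,4pm,4pm,1pm) (3pm,1pm,4pm,4pm,2pm) (3pm,2pm,4pm,3pm,1pm) (3pm,2pm,4pm,3pm,2pm) (3pm,2pm,4pm,4pm,1pm) (3pm,2pm,4pm,4pm,2pm) — 13.
One-on-one=3pm: (2pm,1pm,3pm,4pm,1pm) (2pm,1pm,4pm,4pm,1pm) (2pm,1pm,4pm,4pm,3pm) (3pm,1pm,4pm,4pm,1pm) (3pm,1pm,4pm,4pm,2pm) (3pm,2pm,4pm,4pm,1pm) (3pm,2pm,4pm,4pm,2pm) — 7.
Summing: 16 + 13 + 7 = 36.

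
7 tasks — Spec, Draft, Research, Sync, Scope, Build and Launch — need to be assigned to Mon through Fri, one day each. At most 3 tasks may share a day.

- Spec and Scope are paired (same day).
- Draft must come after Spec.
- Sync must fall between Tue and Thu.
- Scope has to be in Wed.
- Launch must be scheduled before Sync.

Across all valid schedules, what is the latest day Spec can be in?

Wed

Spec must be in the same day as Scope, which can't be before Wed, so Spec is at least Wed; Spec must be in the same day as Scope, which can't be after Wed, so Spec is at most Wed.
Spec at Wed is achievable: Draft -> Thu; Build -> Mon; Research -> Mon; Sync -> Tue; Launch -> Mon; Spec -> Wed; Scope -> Wed.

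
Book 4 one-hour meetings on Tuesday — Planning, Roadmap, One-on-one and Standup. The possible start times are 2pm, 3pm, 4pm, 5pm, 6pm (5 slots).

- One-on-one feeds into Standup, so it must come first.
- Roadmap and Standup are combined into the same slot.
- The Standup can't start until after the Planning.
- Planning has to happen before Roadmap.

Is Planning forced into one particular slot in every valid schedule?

No

Planning can be 2pm (e.g. Roadmap=3pm, Planning=2pm, One-on-one=2pm, Standup=3pm) or 3pm (e.g. Roadmap=4pm, Standup=4pm, One-on-one=2pm, Planning=3pm).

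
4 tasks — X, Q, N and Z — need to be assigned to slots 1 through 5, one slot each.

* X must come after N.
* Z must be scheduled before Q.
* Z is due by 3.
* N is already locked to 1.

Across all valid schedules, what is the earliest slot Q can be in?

2

Precedence pushes Q to at least 2.
Q at 2 is achievable: Z -> 1; X -> 2; N -> 1; Q -> 2.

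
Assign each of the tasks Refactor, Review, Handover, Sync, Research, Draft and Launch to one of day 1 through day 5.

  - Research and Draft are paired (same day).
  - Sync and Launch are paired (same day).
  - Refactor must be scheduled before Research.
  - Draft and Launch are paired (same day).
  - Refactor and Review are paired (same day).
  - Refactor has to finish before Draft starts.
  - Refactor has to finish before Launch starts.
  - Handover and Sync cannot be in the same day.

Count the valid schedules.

Splitting on Refactor: it can be day 1 (16), day 2 (12), day 3 (8), day 4 (4). Listing each branch's schedules as (Review, Handover, Sync, Research, Draft, Launch) by day number:
Refactor=day 1: (1,1,2,2,2,2) (1,1,3,3,3,3) (1,1,4,4,4,4) (1,1,5,5,5,5) (1,2,3,3,3,3) (1,2,4,4,4,4) (1,2,5,5,5,5) (1,3,2,2,2,2) (1,3,4,4,4,4) (1,3,5,5,5,5) (1,4,2,2,2,2) (1,4,3,3,3,3) (1,4,5,5,5,5) (1,5,2,2,2,2) (1,5,3,3,3,3) (1,5,4,4,4,4) — 16.
Refactor=day 2: (2,1,3,3,3,3) (2,1,4,4,4,4) (2,1,5,5,5,5) (2,2,3,3,3,3) (2,2,4,4,4,4) (2,2,5,5,5,5) (2,3,4,4,4,4) (2,3,5,5,5,5) (2,4,3,3,3,3) (2,4,5,5,5,5) (2,5,3,3,3,3) (2,5,4,4,4,4) — 12.
Refactor=day 3: (3,1,4,4,4,4) (3,1,5,5,5,5) (3,2,4,4,4,4) (3,2,5,5,5,5) (3,3,4,4,4,4) (3,3,5,5,5,5) (3,4,5,5,5,5) (3,5,4,4,4,4) — 8.
Refactor=day 4: (4,1,5,5,5,5) (4,2,5,5,5,5) (4,3,5,5,5,5) (4,4,5,5,5,5) — 4.
Summing: 16 + 12 + 8 + 4 = 40.

40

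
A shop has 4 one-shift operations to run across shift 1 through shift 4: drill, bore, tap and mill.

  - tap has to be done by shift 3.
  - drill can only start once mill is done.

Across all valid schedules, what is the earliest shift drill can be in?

shift 2

Precedence pushes drill to at least shift 2.
drill at shift 2 is achievable: mill=shift 1; drill=shift 2; bore=shift 1; tap=shift 1.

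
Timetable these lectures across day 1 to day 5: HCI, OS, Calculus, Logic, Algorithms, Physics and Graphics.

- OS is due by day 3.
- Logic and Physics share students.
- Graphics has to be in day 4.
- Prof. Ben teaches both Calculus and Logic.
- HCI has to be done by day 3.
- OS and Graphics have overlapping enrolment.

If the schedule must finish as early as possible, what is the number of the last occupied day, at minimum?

4

Graphics can't be placed before day 4, so the schedule must run through at least day 4.
4 works (last occupied day: day 4): for example Algorithms=day 1, Logic=day 2, Calculus=day 1, HCI=day 1, Graphics=day 4, Physics=day 1, OS=day 1.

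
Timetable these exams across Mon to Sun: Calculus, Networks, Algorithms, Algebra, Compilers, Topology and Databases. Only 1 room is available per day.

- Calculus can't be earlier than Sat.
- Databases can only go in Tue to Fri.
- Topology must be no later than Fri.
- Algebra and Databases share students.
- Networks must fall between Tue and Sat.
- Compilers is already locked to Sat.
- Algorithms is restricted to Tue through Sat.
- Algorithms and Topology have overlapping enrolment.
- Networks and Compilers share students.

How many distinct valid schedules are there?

Splitting on Networks: it can be Tue (12), Wed (12), Thu (12), Fri (12). Listing each branch's schedules as (Calculus, Algorithms, Algebra, Compilers, Topology, Databases):
Networks=Tue: (Sun,Wed,Mon,Sat,Thu,Fri) (Sun,Wed,Mon,Sat,Fri,Thu) (Sun,Wed,Thu,Sat,Mon,Fri) (Sun,Wed,Fri,Sat,Mon,Thu) (Sun,Thu,Mon,Sat,Wed,Fri) (Sun,Thu,Mon,Sat,Fri,Wed) (Sun,Thu,Wed,Sat,Mon,Fri) (Sun,Thu,Fri,Sat,Mon,Wed) (Sun,Fri,Mon,Sat,Wed,Thu) (Sun,Fri,Mon,Sat,Thu,Wed) (Sun,Fri,Wed,Sat,Mon,Thu) (Sun,Fri,Thu,Sat,Mon,Wed) — 12.
Networks=Wed: (Sun,Tue,Mon,Sat,Thu,Fri) (Sun,Tue,Mon,Sat,Fri,Thu) (Sun,Tue,Thu,Sat,Mon,Fri) (Sun,Tue,Fri,Sat,Mon,Thu) (Sun,Thu,Mon,Sat,Tue,Fri) (Sun,Thu,Mon,Sat,Fri,Tue) (Sun,Thu,Tue,Sat,Mon,Fri) (Sun,Thu,Fri,Sat,Mon,Tue) (Sun,Fri,Mon,Sat,Tue,Thu) (Sun,Fri,Mon,Sat,Thu,Tue) (Sun,Fri,Tue,Sat,Mon,Thu) (Sun,Fri,Thu,Sat,Mon,Tue) — 12.
Networks=Thu: (Sun,Tue,Mon,Sat,Wed,Fri) (Sun,Tue,Mon,Sat,Fri,Wed) (Sun,Tue,Wed,Sat,Mon,Fri) (Sun,Tue,Fri,Sat,Mon,Wed) (Sun,Wed,Mon,Sat,Tue,Fri) (Sun,Wed,Mon,Sat,Fri,Tue) (Sun,Wed,Tue,Sat,Mon,Fri) (Sun,Wed,Fri,Sat,Mon,Tue) (Sun,Fri,Mon,Sat,Tue,Wed) (Sun,Fri,Mon,Sat,Wed,Tue) (Sun,Fri,Tue,Sat,Mon,Wed) (Sun,Fri,Wed,Sat,Mon,Tue) — 12.
Networks=Fri: (Sun,Tue,Mon,Sat,Wed,Thu) (Sun,Tue,Mon,Sat,Thu,Wed) (Sun,Tue,Wed,Sat,Mon,Thu) (Sun,Tue,Thu,Sat,Mon,Wed) (Sun,Wed,Mon,Sat,Tue,Thu) (Sun,Wed,Mon,Sat,Thu,Tue) (Sun,Wed,Tue,Sat,Mon,Thu) (Sun,Wed,Thu,Sat,Mon,Tue) (Sun,Thu,Mon,Sat,Tue,Wed) (Sun,Thu,Mon,Sat,Wed,Tue) (Sun,Thu,Tue,Sat,Mon,Wed) (Sun,Thu,Wed,Sat,Mon,Tue) — 12.
Summing: 12 + 12 + 12 + 12 = 48.

48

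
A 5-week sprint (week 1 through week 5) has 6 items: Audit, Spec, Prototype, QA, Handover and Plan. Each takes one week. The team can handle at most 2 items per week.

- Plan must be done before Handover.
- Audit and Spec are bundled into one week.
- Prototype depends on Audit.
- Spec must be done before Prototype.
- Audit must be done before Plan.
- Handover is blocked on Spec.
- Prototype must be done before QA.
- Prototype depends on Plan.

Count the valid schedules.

13

Splitting on Audit: it can be week 1 (11), week 2 (2). Listing each branch's schedules as (Spec, Prototype, QA, Handover, Plan) by week number:
Audit=week 1: (1,3,4,3,2) (1,3,4,4,2) (1,3,4,5,2) (1,3,5,3,2) (1,3,5,4,2) (1,3,5,5,2) (1,4,5,3,2) (1,4,5,4,2) (1,4,5,4,3) (1,4,5,5,2) (1,4,5,5,3) — 11.
Audit=week 2: (2,4,5,4,3) (2,4,5,5,3) — 2.
Summing: 11 + 2 = 13.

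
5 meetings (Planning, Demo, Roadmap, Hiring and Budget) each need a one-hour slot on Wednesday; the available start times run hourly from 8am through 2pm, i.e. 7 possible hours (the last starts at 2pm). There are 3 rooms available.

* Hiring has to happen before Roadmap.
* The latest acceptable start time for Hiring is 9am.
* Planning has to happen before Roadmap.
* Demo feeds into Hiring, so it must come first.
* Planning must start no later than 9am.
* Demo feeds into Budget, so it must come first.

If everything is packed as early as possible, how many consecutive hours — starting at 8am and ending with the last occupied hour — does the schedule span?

The precedence chain requires at least 3 distinct hours.
With at most 3 per hour and 5 meetings, at least 2 hours are needed.
3 works (last occupied hour: 10am): for example Hiring -> 9am, Demo -> 8am, Budget -> 9am, Roadmap -> 10am, Planning -> 8am.

3 hours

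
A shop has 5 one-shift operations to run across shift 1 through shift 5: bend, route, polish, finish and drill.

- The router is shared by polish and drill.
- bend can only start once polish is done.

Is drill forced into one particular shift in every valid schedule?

drill can be shift 1 (e.g. drill in shift 1; route in shift 1; bend in shift 3; polish in shift 2; finish in shift 1) or shift 2 (e.g. bend -> shift 2; drill -> shift 2; polish -> shift 1; route -> shift 1; finish -> shift 1).

No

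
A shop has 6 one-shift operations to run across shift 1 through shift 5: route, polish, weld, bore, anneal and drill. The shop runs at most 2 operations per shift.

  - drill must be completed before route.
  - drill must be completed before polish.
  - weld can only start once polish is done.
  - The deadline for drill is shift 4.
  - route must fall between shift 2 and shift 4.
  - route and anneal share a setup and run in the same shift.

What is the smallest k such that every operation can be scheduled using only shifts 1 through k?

The precedence chain requires at least 3 distinct shifts.
With at most 2 per shift and 6 operations, at least 3 shifts are needed.
Could 3 shifts be enough, i.e. nothing placed later than shift 3? First, route's window within 3 shifts is {shift 2, shift 3}; drill's window within 3 shifts is {shift 1, shift 2, shift 3}; drill must come before route (at shift 3 or earlier) → {shift 1, shift 2}; weld must come after polish (at shift 1 or later) → {shift 2, shift 3}; polish must come before weld (at shift 3 or earlier) → {shift 1, shift 2}; polish must come after drill (at shift 1 or later) → {shift 2}; anneal must be in the same shift as route (in {shift 2, shift 3}) → {shift 2, shift 3}; weld must come after polish (at shift 2 or later) → {shift 3}. route could then only be at {shift 2, shift 3}; try each:
- suppose route is at shift 2; anneal must be in the same shift as route (in {shift 2}) → {shift 2}; that puts route, polish and anneal all in shift 2 — more than 2 per shift.
- suppose route is at shift 3; anneal must be in the same shift as route (in {shift 3}) → {shift 3}; that puts route, weld and anneal all in shift 3 — more than 2 per shift.
Every option fails, so 3 shifts is not enough.
4 works (last occupied shift: shift 4): for example polish=shift 3, anneal=shift 2, bore=shift 1, route=shift 2, weld=shift 4, drill=shift 1.

4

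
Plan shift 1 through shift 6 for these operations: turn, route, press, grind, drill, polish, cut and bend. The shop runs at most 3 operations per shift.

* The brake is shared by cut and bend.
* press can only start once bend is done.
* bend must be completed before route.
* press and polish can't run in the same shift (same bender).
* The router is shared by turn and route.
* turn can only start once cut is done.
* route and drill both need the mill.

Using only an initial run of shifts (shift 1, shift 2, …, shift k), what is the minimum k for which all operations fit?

The precedence chain requires at least 2 distinct shifts.
With at most 3 per shift and 8 operations, at least 3 shifts are needed.
3 works (last occupied shift: shift 3): for example polish in shift 3; turn in shift 3; cut in shift 2; press in shift 2; route in shift 2; bend in shift 1; grind in shift 1; drill in shift 1.

3 shifts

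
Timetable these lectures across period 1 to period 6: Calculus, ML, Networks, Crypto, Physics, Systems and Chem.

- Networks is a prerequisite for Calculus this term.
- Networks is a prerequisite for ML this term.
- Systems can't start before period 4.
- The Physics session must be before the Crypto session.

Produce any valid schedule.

Crypto=period 2, Chem=period 1, Calculus=period 2, Systems=period 4, Physics=period 1, ML=period 2, Networks=period 1

Checking: Networks(period 1) before Calculus(period 2); Physics(period 1) before Crypto(period 2); Networks(period 1) before ML(period 2); Systems=period 4 in [period 4,period 6].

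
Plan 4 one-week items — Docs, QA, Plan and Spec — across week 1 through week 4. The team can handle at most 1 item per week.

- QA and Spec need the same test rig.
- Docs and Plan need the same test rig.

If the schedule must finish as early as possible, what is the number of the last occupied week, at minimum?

week 4

With at most 1 per week and 4 work items, at least 4 weeks are needed.
4 works (last occupied week: week 4): for example Docs -> week 1; Plan -> week 3; QA -> week 2; Spec -> week 4.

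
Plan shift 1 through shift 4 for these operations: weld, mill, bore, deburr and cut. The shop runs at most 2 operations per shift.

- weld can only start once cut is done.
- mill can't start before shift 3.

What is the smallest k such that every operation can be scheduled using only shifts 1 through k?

The precedence chain requires at least 2 distinct shifts.
With at most 2 per shift and 5 operations, at least 3 shifts are needed.
mill can't be placed before shift 3, so the schedule must run through at least shift 3.
3 works (last occupied shift: shift 3): for example mill in shift 3, deburr in shift 2, bore in shift 1, cut in shift 1, weld in shift 2.

3 shifts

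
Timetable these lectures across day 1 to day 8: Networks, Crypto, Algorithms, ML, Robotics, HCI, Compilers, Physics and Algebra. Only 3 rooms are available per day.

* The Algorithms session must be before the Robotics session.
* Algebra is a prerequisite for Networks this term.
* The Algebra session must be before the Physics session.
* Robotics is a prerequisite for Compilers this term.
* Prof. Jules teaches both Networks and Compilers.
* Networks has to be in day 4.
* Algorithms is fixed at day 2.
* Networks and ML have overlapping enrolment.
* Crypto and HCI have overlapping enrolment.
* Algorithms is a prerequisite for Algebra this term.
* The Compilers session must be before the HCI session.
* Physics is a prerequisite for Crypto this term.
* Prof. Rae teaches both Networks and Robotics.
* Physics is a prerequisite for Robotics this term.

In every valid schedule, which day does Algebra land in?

day 3

Algorithms is fixed at day 2 and must come before Algebra, so Algebra is at least day 3.
Networks is fixed at day 4 and must come after Algebra, so Algebra is at most day 3.
So Algebra must be day 3.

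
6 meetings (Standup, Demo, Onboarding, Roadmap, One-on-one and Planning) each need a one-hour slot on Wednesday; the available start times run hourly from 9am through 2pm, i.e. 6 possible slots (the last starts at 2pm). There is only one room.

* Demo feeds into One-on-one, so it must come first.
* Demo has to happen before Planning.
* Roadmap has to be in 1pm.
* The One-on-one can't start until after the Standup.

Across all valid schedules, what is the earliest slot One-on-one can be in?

Precedence pushes One-on-one to at least 10am.
One-on-one at 11am is achievable: Demo=9am; Onboarding=2pm; Planning=12pm; One-on-one=11am; Standup=10am; Roadmap=1pm.
Nothing earlier works — the capacity limit rule out every slot before 11am.

11am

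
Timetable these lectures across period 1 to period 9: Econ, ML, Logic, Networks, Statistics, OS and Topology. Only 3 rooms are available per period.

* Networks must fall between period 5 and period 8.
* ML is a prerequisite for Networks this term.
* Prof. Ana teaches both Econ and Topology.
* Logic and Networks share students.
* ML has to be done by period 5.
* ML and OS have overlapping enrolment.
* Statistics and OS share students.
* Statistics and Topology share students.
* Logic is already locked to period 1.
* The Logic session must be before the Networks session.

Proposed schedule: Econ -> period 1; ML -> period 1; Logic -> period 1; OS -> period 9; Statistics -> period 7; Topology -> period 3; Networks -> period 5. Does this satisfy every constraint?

The Logic session must be before the Networks session — holds.
ML is a prerequisite for Networks this term — holds.
Networks must fall between period 5 and period 8 — holds.
Logic and Networks share students — holds.
Statistics and Topology share students — holds.
Only 3 rooms are available per period — holds.
Prof. Ana teaches both Econ and Topology — holds.
ML and OS have overlapping enrolment — holds.
Logic is already locked to period 1 — holds.
ML has to be done by period 5 — holds.
Statistics and OS share students — holds.

Yes, all constraints hold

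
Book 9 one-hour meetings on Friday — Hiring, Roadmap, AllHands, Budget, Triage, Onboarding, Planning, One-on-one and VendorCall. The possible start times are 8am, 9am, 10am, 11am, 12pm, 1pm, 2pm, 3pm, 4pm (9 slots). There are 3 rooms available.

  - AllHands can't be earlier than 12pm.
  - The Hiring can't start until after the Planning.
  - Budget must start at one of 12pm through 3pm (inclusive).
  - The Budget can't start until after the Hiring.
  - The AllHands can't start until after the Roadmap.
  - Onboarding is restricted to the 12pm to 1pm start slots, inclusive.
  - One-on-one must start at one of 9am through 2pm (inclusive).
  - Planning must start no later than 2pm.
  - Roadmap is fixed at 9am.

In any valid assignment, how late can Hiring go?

2pm

Precedence pushes Hiring to at least 9am; downstream work caps Hiring at 2pm.
Hiring at 2pm is achievable: VendorCall -> 8am; Roadmap -> 9am; AllHands -> 12pm; Triage -> 8am; Onboarding -> 12pm; Planning -> 8am; Hiring -> 2pm; One-on-one -> 9am; Budget -> 3pm.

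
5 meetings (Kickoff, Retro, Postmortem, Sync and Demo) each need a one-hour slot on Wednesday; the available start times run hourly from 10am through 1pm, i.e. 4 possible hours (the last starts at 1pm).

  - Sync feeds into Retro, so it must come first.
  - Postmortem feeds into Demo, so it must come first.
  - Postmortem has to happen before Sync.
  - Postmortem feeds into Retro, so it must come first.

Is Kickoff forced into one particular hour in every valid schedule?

Kickoff can be 10am (e.g. Postmortem=10am, Sync=11am, Retro=12pm, Kickoff=10am, Demo=11am) or 11am (e.g. Sync in 11am, Demo in 11am, Kickoff in 11am, Retro in 12pm, Postmortem in 10am).

No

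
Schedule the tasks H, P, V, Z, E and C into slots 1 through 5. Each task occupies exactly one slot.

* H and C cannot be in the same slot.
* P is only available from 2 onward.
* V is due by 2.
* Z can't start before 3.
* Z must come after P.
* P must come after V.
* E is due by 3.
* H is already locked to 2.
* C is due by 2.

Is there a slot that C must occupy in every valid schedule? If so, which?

C's window is 1–2.
H is fixed at 2, and C can't share a slot with H.
So C must be 1.

1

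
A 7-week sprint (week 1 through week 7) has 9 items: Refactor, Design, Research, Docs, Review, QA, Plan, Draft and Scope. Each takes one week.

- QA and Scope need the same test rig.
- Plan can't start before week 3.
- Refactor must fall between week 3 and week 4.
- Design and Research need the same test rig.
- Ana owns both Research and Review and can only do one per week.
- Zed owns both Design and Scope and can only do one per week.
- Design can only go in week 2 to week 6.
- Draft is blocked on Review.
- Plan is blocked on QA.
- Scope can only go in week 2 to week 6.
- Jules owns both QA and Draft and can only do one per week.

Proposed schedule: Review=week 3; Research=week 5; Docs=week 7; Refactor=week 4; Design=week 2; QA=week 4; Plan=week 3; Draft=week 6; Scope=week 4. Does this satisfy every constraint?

QA and Scope need the same test rig — violated.
Zed owns both Design and Scope and can only do one per week — holds.
Design and Research need the same test rig — holds.
Jules owns both QA and Draft and can only do one per week — holds.
Scope can only go in week 2 to week 6 — holds.
Plan can't start before week 3 — holds.
Design can only go in week 2 to week 6 — holds.
Ana owns both Research and Review and can only do one per week — holds.
Plan is blocked on QA — violated.
Refactor must fall between week 3 and week 4 — holds.
Draft is blocked on Review — holds.

No. Plan is blocked on QA is not satisfied.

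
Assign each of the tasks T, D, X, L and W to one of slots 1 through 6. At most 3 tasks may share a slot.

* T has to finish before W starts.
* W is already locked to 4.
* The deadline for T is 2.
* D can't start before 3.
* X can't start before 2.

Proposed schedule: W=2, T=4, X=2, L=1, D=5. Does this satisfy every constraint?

No. T has to finish before W starts is not satisfied.

X can't start before 2 — holds.
D can't start before 3 — holds.
The deadline for T is 2 — violated.
At most 3 tasks may share a slot — holds.
W is already locked to 4 — violated.
T has to finish before W starts — violated.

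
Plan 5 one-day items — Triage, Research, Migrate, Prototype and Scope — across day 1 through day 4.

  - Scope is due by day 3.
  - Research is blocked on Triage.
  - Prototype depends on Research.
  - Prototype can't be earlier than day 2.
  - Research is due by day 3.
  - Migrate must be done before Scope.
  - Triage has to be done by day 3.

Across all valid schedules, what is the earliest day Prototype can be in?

Prototype is available from day 2; precedence pushes Prototype to at least day 3.
Prototype at day 3 is achievable: Triage -> day 1, Prototype -> day 3, Migrate -> day 1, Scope -> day 2, Research -> day 2.

day 3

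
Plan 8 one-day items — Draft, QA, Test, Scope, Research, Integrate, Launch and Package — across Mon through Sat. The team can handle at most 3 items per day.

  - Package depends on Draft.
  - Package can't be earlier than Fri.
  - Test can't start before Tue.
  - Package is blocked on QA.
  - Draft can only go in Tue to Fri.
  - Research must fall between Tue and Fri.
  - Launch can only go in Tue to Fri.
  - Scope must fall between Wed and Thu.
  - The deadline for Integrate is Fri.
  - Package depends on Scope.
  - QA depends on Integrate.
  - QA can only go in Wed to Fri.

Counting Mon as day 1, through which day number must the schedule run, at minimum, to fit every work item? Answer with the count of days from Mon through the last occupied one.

The precedence chain requires at least 3 distinct days.
With at most 3 per day and 8 work items, at least 3 days are needed.
Package can't be placed before Fri — that is day 5 counting from Mon — so the schedule must run through at least 5 days.
5 works (last occupied day: Fri): for example Launch=Wed, QA=Wed, Package=Fri, Research=Tue, Draft=Tue, Integrate=Mon, Scope=Wed, Test=Tue.

5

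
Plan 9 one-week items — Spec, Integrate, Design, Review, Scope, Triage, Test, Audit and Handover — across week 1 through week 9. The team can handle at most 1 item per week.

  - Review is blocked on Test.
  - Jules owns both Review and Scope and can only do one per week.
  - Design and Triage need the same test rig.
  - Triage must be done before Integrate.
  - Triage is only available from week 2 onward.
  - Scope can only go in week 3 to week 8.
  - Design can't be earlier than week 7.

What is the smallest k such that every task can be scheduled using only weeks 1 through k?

9

The precedence chain requires at least 2 distinct weeks.
With at most 1 per week and 9 tasks, at least 9 weeks are needed.
Design can't be placed before week 7, so the schedule must run through at least week 7.
9 works (last occupied week: week 9): for example Review -> week 5; Design -> week 7; Audit -> week 8; Test -> week 1; Scope -> week 3; Spec -> week 6; Triage -> week 2; Handover -> week 9; Integrate -> week 4.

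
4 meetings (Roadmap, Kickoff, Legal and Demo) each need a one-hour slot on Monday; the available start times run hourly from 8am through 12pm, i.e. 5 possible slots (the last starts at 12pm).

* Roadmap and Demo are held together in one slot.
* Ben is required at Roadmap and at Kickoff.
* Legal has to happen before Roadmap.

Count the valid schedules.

40

Splitting on Roadmap: it can be 9am (4), 10am (8), 11am (12), 12pm (16). Listing each branch's schedules as (Kickoff, Legal, Demo):
Roadmap=9am: (8am,8am,9am) (10am,8am,9am) (11am,8am,9am) (12pm,8am,9am) — 4.
Roadmap=10am: (8am,8am,10am) (8am,9am,10am) (9am,8am,10am) (9am,9am,10am) (11am,8am,10am) (11am,9am,10am) (12pm,8am,10am) (12pm,9am,10am) — 8.
Roadmap=11am: (8am,8am,11am) (8am,9am,11am) (8am,10am,11am) (9am,8am,11am) (9am,9am,11am) (9am,10am,11am) (10am,8am,11am) (10am,9am,11am) (10am,10am,11am) (12pm,8am,11am) (12pm,9am,11am) (12pm,10am,11am) — 12.
Roadmap=12pm: (8am,8am,12pm) (8am,9am,12pm) (8am,10am,12pm) (8am,11am,12pm) (9am,8am,12pm) (9am,9am,12pm) (9am,10am,12pm) (9am,11am,12pm) (10am,8am,12pm) (10am,9am,12pm) (10am,10am,12pm) (10am,11am,12pm) (11am,8am,12pm) (11am,9am,12pm) (11am,10am,12pm) (11am,11am,12pm) — 16.
Summing: 4 + 8 + 12 + 16 = 40.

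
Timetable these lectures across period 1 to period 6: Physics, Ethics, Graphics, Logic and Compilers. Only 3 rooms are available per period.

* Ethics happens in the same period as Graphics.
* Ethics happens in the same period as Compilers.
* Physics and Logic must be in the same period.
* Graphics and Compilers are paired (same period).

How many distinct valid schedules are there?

30

Splitting on Physics: it can be period 1 (5), period 2 (5), period 3 (5), period 4 (5), period 5 (5), period 6 (5). Listing each branch's schedules as (Ethics, Graphics, Logic, Compilers) by period number:
Physics=period 1: (2,2,1,2) (3,3,1,3) (4,4,1,4) (5,5,1,5) (6,6,1,6) — 5.
Physics=period 2: (1,1,2,1) (3,3,2,3) (4,4,2,4) (5,5,2,5) (6,6,2,6) — 5.
Physics=period 3: (1,1,3,1) (2,2,3,2) (4,4,3,4) (5,5,3,5) (6,6,3,6) — 5.
Physics=period 4: (1,1,4,1) (2,2,4,2) (3,3,4,3) (5,5,4,5) (6,6,4,6) — 5.
Physics=period 5: (1,1,5,1) (2,2,5,2) (3,3,5,3) (4,4,5,4) (6,6,5,6) — 5.
Physics=period 6: (1,1,6,1) (2,2,6,2) (3,3,6,3) (4,4,6,4) (5,5,6,5) — 5.
Summing: 5 + 5 + 5 + 5 + 5 + 5 = 30.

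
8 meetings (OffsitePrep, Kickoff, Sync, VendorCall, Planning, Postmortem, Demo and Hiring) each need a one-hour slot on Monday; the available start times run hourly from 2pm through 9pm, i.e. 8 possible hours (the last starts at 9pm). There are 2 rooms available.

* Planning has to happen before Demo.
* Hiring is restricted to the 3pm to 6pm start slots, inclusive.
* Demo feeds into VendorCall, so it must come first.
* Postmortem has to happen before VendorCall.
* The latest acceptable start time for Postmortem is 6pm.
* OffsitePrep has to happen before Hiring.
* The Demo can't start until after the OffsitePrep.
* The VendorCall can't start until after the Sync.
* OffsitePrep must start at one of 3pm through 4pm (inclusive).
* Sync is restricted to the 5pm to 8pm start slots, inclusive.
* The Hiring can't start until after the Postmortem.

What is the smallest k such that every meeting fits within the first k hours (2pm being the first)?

5 hours

The precedence chain requires at least 3 distinct hours.
With at most 2 per hour and 8 meetings, at least 4 hours are needed.
Propagating the time windows through the other constraints, VendorCall can't land before 6pm — that is hour 5 counting from 2pm — so the schedule must run through at least 5 hours.
5 works (last occupied hour: 6pm): for example Hiring in 4pm; OffsitePrep in 3pm; Kickoff in 3pm; Postmortem in 2pm; Demo in 4pm; VendorCall in 6pm; Planning in 2pm; Sync in 5pm.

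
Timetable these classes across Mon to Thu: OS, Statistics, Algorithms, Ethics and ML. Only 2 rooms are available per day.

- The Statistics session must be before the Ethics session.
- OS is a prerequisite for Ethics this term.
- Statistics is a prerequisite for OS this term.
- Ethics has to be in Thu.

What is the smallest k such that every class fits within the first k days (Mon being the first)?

4

The precedence chain requires at least 3 distinct days.
With at most 2 per day and 5 classes, at least 3 days are needed.
Ethics can't be placed before Thu — that is day 4 counting from Mon — so the schedule must run through at least 4 days.
4 works (last occupied day: Thu): for example Ethics in Thu, Algorithms in Mon, OS in Tue, Statistics in Mon, ML in Tue.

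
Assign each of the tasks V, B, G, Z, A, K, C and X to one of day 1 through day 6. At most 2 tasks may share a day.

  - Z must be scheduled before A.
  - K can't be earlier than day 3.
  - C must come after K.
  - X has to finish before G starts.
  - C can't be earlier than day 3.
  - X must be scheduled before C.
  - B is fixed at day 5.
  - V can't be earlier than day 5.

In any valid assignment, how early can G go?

Precedence pushes G to at least day 2.
G at day 2 is achievable: A -> day 2, G -> day 2, V -> day 5, C -> day 4, B -> day 5, X -> day 1, Z -> day 1, K -> day 3.

day 2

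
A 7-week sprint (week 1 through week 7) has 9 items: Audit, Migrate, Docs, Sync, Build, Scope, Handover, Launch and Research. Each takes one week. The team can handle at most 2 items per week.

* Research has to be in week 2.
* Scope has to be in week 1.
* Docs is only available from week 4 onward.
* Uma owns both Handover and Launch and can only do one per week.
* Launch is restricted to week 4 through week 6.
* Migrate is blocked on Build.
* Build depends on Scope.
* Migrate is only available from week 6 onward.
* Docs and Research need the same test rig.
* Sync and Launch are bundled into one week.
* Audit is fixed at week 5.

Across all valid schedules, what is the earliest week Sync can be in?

week 4

Sync must be in the same week as Launch, which can't be before week 4, so Sync is at least week 4; Sync must be in the same week as Launch, which can't be after week 6, so Sync is at most week 6.
Sync at week 4 is achievable: Scope=week 1, Build=week 2, Handover=week 1, Docs=week 5, Migrate=week 6, Sync=week 4, Launch=week 4, Research=week 2, Audit=week 5.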